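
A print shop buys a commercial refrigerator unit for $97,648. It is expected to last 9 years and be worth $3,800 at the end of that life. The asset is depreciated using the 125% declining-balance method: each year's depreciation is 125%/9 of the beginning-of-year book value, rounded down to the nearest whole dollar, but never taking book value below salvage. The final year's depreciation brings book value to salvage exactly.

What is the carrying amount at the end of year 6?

Depreciable base = $97,648 − $3,800 = $93,848.
Year 1: ⌊$97,648 × 125%/9⌋ = $13,562. Book value $84,086.
Year 2: ⌊$84,086 × 125%/9⌋ = $11,678. Book value $72,408.
Year 3: ⌊$72,408 × 125%/9⌋ = $10,056. Book value $62,352.
Year 4: ⌊$62,352 × 125%/9⌋ = $8,660. Book value $53,692.
Year 5: ⌊$53,692 × 125%/9⌋ = $7,457. Book value $46,235.
Year 6: ⌊$46,235 × 125%/9⌋ = $6,421. Book value $39,814.

$39,814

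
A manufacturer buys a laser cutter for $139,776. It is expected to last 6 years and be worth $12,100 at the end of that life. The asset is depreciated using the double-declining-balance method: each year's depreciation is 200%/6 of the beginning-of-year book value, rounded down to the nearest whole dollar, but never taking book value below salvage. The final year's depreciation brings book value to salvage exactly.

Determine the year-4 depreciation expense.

$13,805

Depreciable base = $139,776 − $12,100 = $127,676.
Year 1: ⌊$139,776 × 200%/6⌋ = $46,592. Book value $93,184.
Year 2: ⌊$93,184 × 200%/6⌋ = $31,061. Book value $62,123.
Year 3: ⌊$62,123 × 200%/6⌋ = $20,707. Book value $41,416.
Year 4: ⌊$41,416 × 200%/6⌋ = $13,805. Book value $27,611.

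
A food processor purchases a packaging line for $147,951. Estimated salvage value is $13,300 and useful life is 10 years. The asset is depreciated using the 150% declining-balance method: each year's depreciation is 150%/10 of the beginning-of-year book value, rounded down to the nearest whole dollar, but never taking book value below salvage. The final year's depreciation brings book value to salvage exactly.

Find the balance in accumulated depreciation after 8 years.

$107,633

Depreciable base = $147,951 − $13,300 = $134,651.
Year 1: ⌊$147,951 × 150%/10⌋ = $22,192. Book value $125,759.
Year 2: ⌊$125,759 × 150%/10⌋ = $18,863. Book value $106,896.
Year 3: ⌊$106,896 × 150%/10⌋ = $16,034. Book value $90,862.
Year 4: ⌊$90,862 × 150%/10⌋ = $13,629. Book value $77,233.
Year 5: ⌊$77,233 × 150%/10⌋ = $11,584. Book value $65,649.
Year 6: ⌊$65,649 × 150%/10⌋ = $9,847. Book value $55,802.
Year 7: ⌊$55,802 × 150%/10⌋ = $8,370. Book value $47,432.
Year 8: ⌊$47,432 × 150%/10⌋ = $7,114. Book value $40,318.
Accumulated through year 8 = $147,951 − $40,318 = $107,633.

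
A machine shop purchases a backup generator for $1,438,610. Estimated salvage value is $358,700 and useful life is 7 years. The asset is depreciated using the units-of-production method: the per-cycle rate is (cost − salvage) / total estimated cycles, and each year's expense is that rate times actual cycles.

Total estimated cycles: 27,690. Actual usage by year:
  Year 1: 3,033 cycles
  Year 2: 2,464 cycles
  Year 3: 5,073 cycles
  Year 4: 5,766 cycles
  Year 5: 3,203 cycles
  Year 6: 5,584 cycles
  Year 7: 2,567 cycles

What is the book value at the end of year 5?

$676,589

Depreciable base = $1,438,610 − $358,700 = $1,079,910.
Rate = $1,079,910 / 27,690 cycles = $39 per cycle.
Year 1: 3,033 × $39 = $118,287. Book value $1,320,323.
Year 2: 2,464 × $39 = $96,096. Book value $1,224,227.
Year 3: 5,073 × $39 = $197,847. Book value $1,026,380.
Year 4: 5,766 × $39 = $224,874. Book value $801,506.
Year 5: 3,203 × $39 = $124,917. Book value $676,589.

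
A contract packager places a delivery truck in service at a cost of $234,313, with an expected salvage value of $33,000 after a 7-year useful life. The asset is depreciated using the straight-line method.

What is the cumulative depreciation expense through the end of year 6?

$172,554

Depreciable base = $234,313 − $33,000 = $201,313.
Annual expense = $201,313 / 7 = $28,759.
End of year 1: book value $205,554.
End of year 2: book value $176,795.
End of year 3: book value $148,036.
End of year 4: book value $119,277.
End of year 5: book value $90,518.
End of year 6: book value $61,759.
Accumulated through year 6 = $234,313 − $61,759 = $172,554.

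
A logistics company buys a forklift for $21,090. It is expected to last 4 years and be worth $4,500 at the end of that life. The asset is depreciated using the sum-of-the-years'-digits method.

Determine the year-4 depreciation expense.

$1,659

Depreciable base = $21,090 − $4,500 = $16,590.
Sum of the years' digits = 4+3+2+1 = 10.
Year 1: $16,590 × 4/10 = $6,636. Book value $14,454.
Year 2: $16,590 × 3/10 = $4,977. Book value $9,477.
Year 3: $16,590 × 2/10 = $3,318. Book value $6,159.
Year 4: $16,590 × 1/10 = $1,659. Book value $4,500.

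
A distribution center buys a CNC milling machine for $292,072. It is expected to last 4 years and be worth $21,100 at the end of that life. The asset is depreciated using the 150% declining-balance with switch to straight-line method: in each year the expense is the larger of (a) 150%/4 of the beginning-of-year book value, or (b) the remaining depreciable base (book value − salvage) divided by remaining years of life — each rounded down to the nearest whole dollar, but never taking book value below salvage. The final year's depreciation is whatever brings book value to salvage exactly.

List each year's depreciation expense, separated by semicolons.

$109,527; $68,454; $46,495; $46,496

Depreciable base = $292,072 − $21,100 = $270,972.
Year 1: DB = ⌊$292,072 × 150%/4⌋ = $109,527; SL = ⌊$270,972/4⌋ = $67,743 → take DB $109,527. Book value $182,545.
Year 2: DB = ⌊$182,545 × 150%/4⌋ = $68,454; SL = ⌊$161,445/3⌋ = $53,815 → take DB $68,454. Book value $114,091.
Year 3: DB = ⌊$114,091 × 150%/4⌋ = $42,784; SL = ⌊$92,991/2⌋ = $46,495 → take SL $46,495. Book value $67,596.
Year 4 (final): $67,596 − $21,100 = $46,496. Book value $21,100.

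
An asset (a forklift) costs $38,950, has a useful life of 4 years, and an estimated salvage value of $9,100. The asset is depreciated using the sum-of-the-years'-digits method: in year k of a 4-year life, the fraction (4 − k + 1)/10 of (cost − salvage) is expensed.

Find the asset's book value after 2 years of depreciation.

Depreciable base = $38,950 − $9,100 = $29,850.
Sum of the years' digits = 4+3+2+1 = 10.
Year 1: $29,850 × 4/10 = $11,940. Book value $27,010.
Year 2: $29,850 × 3/10 = $8,955. Book value $18,055.

$18,055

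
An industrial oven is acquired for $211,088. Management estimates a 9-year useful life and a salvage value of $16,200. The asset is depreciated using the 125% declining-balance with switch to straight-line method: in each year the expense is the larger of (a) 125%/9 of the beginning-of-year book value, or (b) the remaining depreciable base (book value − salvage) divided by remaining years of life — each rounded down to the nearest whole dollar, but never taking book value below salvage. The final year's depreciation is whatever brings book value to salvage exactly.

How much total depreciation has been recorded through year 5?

$115,829

Depreciable base = $211,088 − $16,200 = $194,888.
Year 1: DB = ⌊$211,088 × 125%/9⌋ = $29,317; SL = ⌊$194,888/9⌋ = $21,654 → take DB $29,317. Book value $181,771.
Year 2: DB = ⌊$181,771 × 125%/9⌋ = $25,245; SL = ⌊$165,571/8⌋ = $20,696 → take DB $25,245. Book value $156,526.
Year 3: DB = ⌊$156,526 × 125%/9⌋ = $21,739; SL = ⌊$140,326/7⌋ = $20,046 → take DB $21,739. Book value $134,787.
Year 4: DB = ⌊$134,787 × 125%/9⌋ = $18,720; SL = ⌊$118,587/6⌋ = $19,764 → take SL $19,764. Book value $115,023.
Year 5: DB = ⌊$115,023 × 125%/9⌋ = $15,975; SL = ⌊$98,823/5⌋ = $19,764 → take SL $19,764. Book value $95,259.
Accumulated through year 5 = $211,088 − $95,259 = $115,829.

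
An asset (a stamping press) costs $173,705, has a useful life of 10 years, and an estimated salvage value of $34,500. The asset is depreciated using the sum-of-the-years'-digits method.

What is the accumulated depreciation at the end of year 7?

Depreciable base = $173,705 − $34,500 = $139,205.
Sum of the years' digits = 10+9+8+7+6+5+4+3+2+1 = 55.
Year 1: $139,205 × 10/55 = $25,310. Book value $148,395.
Year 2: $139,205 × 9/55 = $22,779. Book value $125,616.
Year 3: $139,205 × 8/55 = $20,248. Book value $105,368.
Year 4: $139,205 × 7/55 = $17,717. Book value $87,651.
Year 5: $139,205 × 6/55 = $15,186. Book value $72,465.
Year 6: $139,205 × 5/55 = $12,655. Book value $59,810.
Year 7: $139,205 × 4/55 = $10,124. Book value $49,686.
Accumulated through year 7 = $173,705 − $49,686 = $124,019.

$124,019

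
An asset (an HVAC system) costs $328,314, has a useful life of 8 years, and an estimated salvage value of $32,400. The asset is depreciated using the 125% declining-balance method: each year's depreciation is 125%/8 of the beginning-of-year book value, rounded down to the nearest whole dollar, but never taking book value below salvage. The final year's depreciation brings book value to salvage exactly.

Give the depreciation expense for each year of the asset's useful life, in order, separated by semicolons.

Depreciable base = $328,314 − $32,400 = $295,914.
Year 1: ⌊$328,314 × 125%/8⌋ = $51,299. Book value $277,015.
Year 2: ⌊$277,015 × 125%/8⌋ = $43,283. Book value $233,732.
Year 3: ⌊$233,732 × 125%/8⌋ = $36,520. Book value $197,212.
Year 4: ⌊$197,212 × 125%/8⌋ = $30,814. Book value $166,398.
Year 5: ⌊$166,398 × 125%/8⌋ = $25,999. Book value $140,399.
Year 6: ⌊$140,399 × 125%/8⌋ = $21,937. Book value $118,462.
Year 7: ⌊$118,462 × 125%/8⌋ = $18,509. Book value $99,953.
Year 8 (final): $99,953 − $32,400 = $67,553. Book value $32,400.

$51,299; $43,283; $36,520; $30,814; $25,999; $21,937; $18,509; $67,553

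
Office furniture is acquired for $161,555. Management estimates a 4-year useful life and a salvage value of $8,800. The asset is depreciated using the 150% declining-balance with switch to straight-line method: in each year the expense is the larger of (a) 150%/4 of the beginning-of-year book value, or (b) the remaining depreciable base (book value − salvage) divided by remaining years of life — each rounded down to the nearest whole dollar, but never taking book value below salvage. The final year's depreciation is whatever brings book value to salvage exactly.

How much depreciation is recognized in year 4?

Depreciable base = $161,555 − $8,800 = $152,755.
Year 1: DB = ⌊$161,555 × 150%/4⌋ = $60,583; SL = ⌊$152,755/4⌋ = $38,188 → take DB $60,583. Book value $100,972.
Year 2: DB = ⌊$100,972 × 150%/4⌋ = $37,864; SL = ⌊$92,172/3⌋ = $30,724 → take DB $37,864. Book value $63,108.
Year 3: DB = ⌊$63,108 × 150%/4⌋ = $23,665; SL = ⌊$54,308/2⌋ = $27,154 → take SL $27,154. Book value $35,954.
Year 4 (final): $35,954 − $8,800 = $27,154. Book value $8,800.

$27,154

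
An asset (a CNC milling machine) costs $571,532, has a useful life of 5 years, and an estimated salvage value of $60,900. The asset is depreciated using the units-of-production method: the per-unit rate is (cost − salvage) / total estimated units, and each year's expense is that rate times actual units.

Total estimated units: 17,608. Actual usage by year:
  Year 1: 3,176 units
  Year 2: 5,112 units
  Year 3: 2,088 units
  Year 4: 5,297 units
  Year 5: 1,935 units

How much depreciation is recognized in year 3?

$60,552

Depreciable base = $571,532 − $60,900 = $510,632.
Rate = $510,632 / 17,608 units = $29 per unit.
Year 1: 3,176 × $29 = $92,104. Book value $479,428.
Year 2: 5,112 × $29 = $148,248. Book value $331,180.
Year 3: 2,088 × $29 = $60,552. Book value $270,628.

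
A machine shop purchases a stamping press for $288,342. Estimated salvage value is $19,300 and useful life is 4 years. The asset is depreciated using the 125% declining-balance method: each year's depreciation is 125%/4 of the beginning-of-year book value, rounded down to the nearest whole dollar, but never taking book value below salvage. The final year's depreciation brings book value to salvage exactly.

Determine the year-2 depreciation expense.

Depreciable base = $288,342 − $19,300 = $269,042.
Year 1: ⌊$288,342 × 125%/4⌋ = $90,106. Book value $198,236.
Year 2: ⌊$198,236 × 125%/4⌋ = $61,948. Book value $136,288.

$61,948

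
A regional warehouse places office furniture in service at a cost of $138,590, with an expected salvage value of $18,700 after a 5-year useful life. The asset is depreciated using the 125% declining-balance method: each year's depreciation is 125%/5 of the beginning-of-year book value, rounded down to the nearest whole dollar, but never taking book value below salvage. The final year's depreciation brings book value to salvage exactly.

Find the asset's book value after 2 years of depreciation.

$77,958

Depreciable base = $138,590 − $18,700 = $119,890.
Year 1: ⌊$138,590 × 125%/5⌋ = $34,647. Book value $103,943.
Year 2: ⌊$103,943 × 125%/5⌋ = $25,985. Book value $77,958.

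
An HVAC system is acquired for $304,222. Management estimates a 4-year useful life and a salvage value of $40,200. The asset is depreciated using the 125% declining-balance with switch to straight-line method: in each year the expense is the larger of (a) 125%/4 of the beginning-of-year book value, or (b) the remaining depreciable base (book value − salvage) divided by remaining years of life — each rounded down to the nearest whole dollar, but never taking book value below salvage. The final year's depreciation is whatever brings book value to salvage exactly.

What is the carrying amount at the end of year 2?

Depreciable base = $304,222 − $40,200 = $264,022.
Year 1: DB = ⌊$304,222 × 125%/4⌋ = $95,069; SL = ⌊$264,022/4⌋ = $66,005 → take DB $95,069. Book value $209,153.
Year 2: DB = ⌊$209,153 × 125%/4⌋ = $65,360; SL = ⌊$168,953/3⌋ = $56,317 → take DB $65,360. Book value $143,793.

$143,793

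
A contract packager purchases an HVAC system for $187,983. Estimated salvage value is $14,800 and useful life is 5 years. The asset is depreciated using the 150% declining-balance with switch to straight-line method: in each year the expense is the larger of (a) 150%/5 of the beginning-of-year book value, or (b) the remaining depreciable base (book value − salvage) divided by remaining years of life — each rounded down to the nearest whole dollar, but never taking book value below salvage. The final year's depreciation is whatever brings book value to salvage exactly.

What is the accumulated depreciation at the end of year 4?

Depreciable base = $187,983 − $14,800 = $173,183.
Year 1: DB = ⌊$187,983 × 150%/5⌋ = $56,394; SL = ⌊$173,183/5⌋ = $34,636 → take DB $56,394. Book value $131,589.
Year 2: DB = ⌊$131,589 × 150%/5⌋ = $39,476; SL = ⌊$116,789/4⌋ = $29,197 → take DB $39,476. Book value $92,113.
Year 3: DB = ⌊$92,113 × 150%/5⌋ = $27,633; SL = ⌊$77,313/3⌋ = $25,771 → take DB $27,633. Book value $64,480.
Year 4: DB = ⌊$64,480 × 150%/5⌋ = $19,344; SL = ⌊$49,680/2⌋ = $24,840 → take SL $24,840. Book value $39,640.
Accumulated through year 4 = $187,983 − $39,640 = $148,343.

$148,343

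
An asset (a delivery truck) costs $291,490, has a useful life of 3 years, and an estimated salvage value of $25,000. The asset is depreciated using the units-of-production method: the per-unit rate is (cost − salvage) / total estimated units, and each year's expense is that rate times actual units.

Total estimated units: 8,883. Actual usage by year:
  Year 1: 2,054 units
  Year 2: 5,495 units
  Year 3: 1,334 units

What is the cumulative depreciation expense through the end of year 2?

Depreciable base = $291,490 − $25,000 = $266,490.
Rate = $266,490 / 8,883 units = $30 per unit.
Year 1: 2,054 × $30 = $61,620. Book value $229,870.
Year 2: 5,495 × $30 = $164,850. Book value $65,020.
Accumulated through year 2 = $291,490 − $65,020 = $226,470.

$226,470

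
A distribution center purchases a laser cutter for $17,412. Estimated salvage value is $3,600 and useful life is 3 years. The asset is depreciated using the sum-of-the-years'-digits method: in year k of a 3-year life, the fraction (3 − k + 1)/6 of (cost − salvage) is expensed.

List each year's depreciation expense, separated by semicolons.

$6,906; $4,604; $2,302

Depreciable base = $17,412 − $3,600 = $13,812.
Sum of the years' digits = 3+2+1 = 6.
Year 1: $13,812 × 3/6 = $6,906. Book value $10,506.
Year 2: $13,812 × 2/6 = $4,604. Book value $5,902.
Year 3: $13,812 × 1/6 = $2,302. Book value $3,600.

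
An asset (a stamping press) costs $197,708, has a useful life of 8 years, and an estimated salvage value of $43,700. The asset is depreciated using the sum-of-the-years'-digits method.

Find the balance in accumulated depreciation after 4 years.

$111,228

Depreciable base = $197,708 − $43,700 = $154,008.
Sum of the years' digits = 8+7+6+5+4+3+2+1 = 36.
Year 1: $154,008 × 8/36 = $34,224. Book value $163,484.
Year 2: $154,008 × 7/36 = $29,946. Book value $133,538.
Year 3: $154,008 × 6/36 = $25,668. Book value $107,870.
Year 4: $154,008 × 5/36 = $21,390. Book value $86,480.
Accumulated through year 4 = $197,708 − $86,480 = $111,228.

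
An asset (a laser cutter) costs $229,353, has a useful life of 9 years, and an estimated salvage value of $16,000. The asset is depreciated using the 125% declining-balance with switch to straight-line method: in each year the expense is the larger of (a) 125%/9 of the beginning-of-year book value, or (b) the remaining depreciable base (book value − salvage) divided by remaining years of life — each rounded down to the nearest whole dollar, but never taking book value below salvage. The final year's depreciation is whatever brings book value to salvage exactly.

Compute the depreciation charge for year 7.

$21,742

Depreciable base = $229,353 − $16,000 = $213,353.
Year 1: DB = ⌊$229,353 × 125%/9⌋ = $31,854; SL = ⌊$213,353/9⌋ = $23,705 → take DB $31,854. Book value $197,499.
Year 2: DB = ⌊$197,499 × 125%/9⌋ = $27,430; SL = ⌊$181,499/8⌋ = $22,687 → take DB $27,430. Book value $170,069.
Year 3: DB = ⌊$170,069 × 125%/9⌋ = $23,620; SL = ⌊$154,069/7⌋ = $22,009 → take DB $23,620. Book value $146,449.
Year 4: DB = ⌊$146,449 × 125%/9⌋ = $20,340; SL = ⌊$130,449/6⌋ = $21,741 → take SL $21,741. Book value $124,708.
Year 5: DB = ⌊$124,708 × 125%/9⌋ = $17,320; SL = ⌊$108,708/5⌋ = $21,741 → take SL $21,741. Book value $102,967.
Year 6: DB = ⌊$102,967 × 125%/9⌋ = $14,300; SL = ⌊$86,967/4⌋ = $21,741 → take SL $21,741. Book value $81,226.
Year 7: DB = ⌊$81,226 × 125%/9⌋ = $11,281; SL = ⌊$65,226/3⌋ = $21,742 → take SL $21,742. Book value $59,484.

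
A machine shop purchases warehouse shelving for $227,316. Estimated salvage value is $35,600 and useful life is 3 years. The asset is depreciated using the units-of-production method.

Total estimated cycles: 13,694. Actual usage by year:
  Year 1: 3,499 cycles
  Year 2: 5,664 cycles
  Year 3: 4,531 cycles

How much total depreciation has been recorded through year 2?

Depreciable base = $227,316 − $35,600 = $191,716.
Rate = $191,716 / 13,694 cycles = $14 per cycle.
Year 1: 3,499 × $14 = $48,986. Book value $178,330.
Year 2: 5,664 × $14 = $79,296. Book value $99,034.
Accumulated through year 2 = $227,316 − $99,034 = $128,282.

$128,282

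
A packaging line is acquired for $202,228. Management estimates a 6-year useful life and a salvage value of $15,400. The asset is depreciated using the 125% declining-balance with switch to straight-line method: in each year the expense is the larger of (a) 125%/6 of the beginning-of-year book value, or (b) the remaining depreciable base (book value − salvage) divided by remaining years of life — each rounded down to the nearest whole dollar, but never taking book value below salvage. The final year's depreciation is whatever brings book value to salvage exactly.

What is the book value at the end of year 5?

$43,237

Depreciable base = $202,228 − $15,400 = $186,828.
Year 1: DB = ⌊$202,228 × 125%/6⌋ = $42,130; SL = ⌊$186,828/6⌋ = $31,138 → take DB $42,130. Book value $160,098.
Year 2: DB = ⌊$160,098 × 125%/6⌋ = $33,353; SL = ⌊$144,698/5⌋ = $28,939 → take DB $33,353. Book value $126,745.
Year 3: DB = ⌊$126,745 × 125%/6⌋ = $26,405; SL = ⌊$111,345/4⌋ = $27,836 → take SL $27,836. Book value $98,909.
Year 4: DB = ⌊$98,909 × 125%/6⌋ = $20,606; SL = ⌊$83,509/3⌋ = $27,836 → take SL $27,836. Book value $71,073.
Year 5: DB = ⌊$71,073 × 125%/6⌋ = $14,806; SL = ⌊$55,673/2⌋ = $27,836 → take SL $27,836. Book value $43,237.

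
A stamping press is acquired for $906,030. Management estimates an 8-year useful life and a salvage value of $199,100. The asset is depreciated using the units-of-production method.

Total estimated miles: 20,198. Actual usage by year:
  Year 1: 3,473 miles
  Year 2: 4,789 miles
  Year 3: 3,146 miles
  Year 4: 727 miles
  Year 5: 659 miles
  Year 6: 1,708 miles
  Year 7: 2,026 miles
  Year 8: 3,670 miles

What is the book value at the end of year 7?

$327,550

Depreciable base = $906,030 − $199,100 = $706,930.
Rate = $706,930 / 20,198 miles = $35 per mile.
Year 1: 3,473 × $35 = $121,555. Book value $784,475.
Year 2: 4,789 × $35 = $167,615. Book value $616,860.
Year 3: 3,146 × $35 = $110,110. Book value $506,750.
Year 4: 727 × $35 = $25,445. Book value $481,305.
Year 5: 659 × $35 = $23,065. Book value $458,240.
Year 6: 1,708 × $35 = $59,780. Book value $398,460.
Year 7: 2,026 × $35 = $70,910. Book value $327,550.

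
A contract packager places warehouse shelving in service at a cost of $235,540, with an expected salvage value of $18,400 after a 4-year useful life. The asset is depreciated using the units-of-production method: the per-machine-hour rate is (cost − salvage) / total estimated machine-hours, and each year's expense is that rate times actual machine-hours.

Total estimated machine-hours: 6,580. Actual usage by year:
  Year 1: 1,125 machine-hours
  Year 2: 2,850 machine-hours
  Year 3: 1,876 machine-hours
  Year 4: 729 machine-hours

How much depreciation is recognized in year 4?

Depreciable base = $235,540 − $18,400 = $217,140.
Rate = $217,140 / 6,580 machine-hours = $33 per machine-hour.
Year 1: 1,125 × $33 = $37,125. Book value $198,415.
Year 2: 2,850 × $33 = $94,050. Book value $104,365.
Year 3: 1,876 × $33 = $61,908. Book value $42,457.
Year 4: 729 × $33 = $24,057. Book value $18,400.

$24,057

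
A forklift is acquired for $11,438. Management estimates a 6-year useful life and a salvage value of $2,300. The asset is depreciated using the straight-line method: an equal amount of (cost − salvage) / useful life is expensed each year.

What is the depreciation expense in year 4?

$1,523

Depreciable base = $11,438 − $2,300 = $9,138.
Annual expense = $9,138 / 6 = $1,523.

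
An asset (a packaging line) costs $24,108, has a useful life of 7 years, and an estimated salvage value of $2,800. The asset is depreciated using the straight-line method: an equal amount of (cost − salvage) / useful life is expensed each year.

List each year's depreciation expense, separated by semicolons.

$3,044; $3,044; $3,044; $3,044; $3,044; $3,044; $3,044

Depreciable base = $24,108 − $2,800 = $21,308.
Annual expense = $21,308 / 7 = $3,044.
End of year 1: book value $21,064.
End of year 2: book value $18,020.
End of year 3: book value $14,976.
End of year 4: book value $11,932.
End of year 5: book value $8,888.
End of year 6: book value $5,844.
End of year 7: book value $2,800.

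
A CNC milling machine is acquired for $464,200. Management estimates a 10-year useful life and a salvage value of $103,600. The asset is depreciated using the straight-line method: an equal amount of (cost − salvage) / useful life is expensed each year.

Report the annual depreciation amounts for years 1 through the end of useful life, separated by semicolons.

Depreciable base = $464,200 − $103,600 = $360,600.
Annual expense = $360,600 / 10 = $36,060.
End of year 1: book value $428,140.
End of year 2: book value $392,080.
End of year 3: book value $356,020.
End of year 4: book value $319,960.
End of year 5: book value $283,900.
End of year 6: book value $247,840.
End of year 7: book value $211,780.
End of year 8: book value $175,720.
End of year 9: book value $139,660.
End of year 10: book value $103,600.

$36,060; $36,060; $36,060; $36,060; $36,060; $36,060; $36,060; $36,060; $36,060; $36,060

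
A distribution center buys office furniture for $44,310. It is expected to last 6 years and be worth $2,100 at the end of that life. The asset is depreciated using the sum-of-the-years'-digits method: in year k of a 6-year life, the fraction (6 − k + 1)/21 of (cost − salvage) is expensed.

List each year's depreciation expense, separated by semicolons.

$12,060; $10,050; $8,040; $6,030; $4,020; $2,010

Depreciable base = $44,310 − $2,100 = $42,210.
Sum of the years' digits = 6+5+4+3+2+1 = 21.
Year 1: $42,210 × 6/21 = $12,060. Book value $32,250.
Year 2: $42,210 × 5/21 = $10,050. Book value $22,200.
Year 3: $42,210 × 4/21 = $8,040. Book value $14,160.
Year 4: $42,210 × 3/21 = $6,030. Book value $8,130.
Year 5: $42,210 × 2/21 = $4,020. Book value $4,110.
Year 6: $42,210 × 1/21 = $2,010. Book value $2,100.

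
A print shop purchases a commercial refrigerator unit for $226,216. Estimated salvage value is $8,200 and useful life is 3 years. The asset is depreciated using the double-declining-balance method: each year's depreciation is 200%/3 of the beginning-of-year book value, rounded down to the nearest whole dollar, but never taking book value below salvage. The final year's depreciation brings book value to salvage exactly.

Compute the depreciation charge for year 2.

$50,270

Depreciable base = $226,216 − $8,200 = $218,016.
Year 1: ⌊$226,216 × 200%/3⌋ = $150,810. Book value $75,406.
Year 2: ⌊$75,406 × 200%/3⌋ = $50,270. Book value $25,136.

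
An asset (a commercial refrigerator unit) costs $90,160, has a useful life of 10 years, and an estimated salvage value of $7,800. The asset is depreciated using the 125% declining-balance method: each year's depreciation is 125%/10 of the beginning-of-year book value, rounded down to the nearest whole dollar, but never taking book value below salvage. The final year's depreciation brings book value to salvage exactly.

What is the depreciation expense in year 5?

$6,606

Depreciable base = $90,160 − $7,800 = $82,360.
Year 1: ⌊$90,160 × 125%/10⌋ = $11,270. Book value $78,890.
Year 2: ⌊$78,890 × 125%/10⌋ = $9,861. Book value $69,029.
Year 3: ⌊$69,029 × 125%/10⌋ = $8,628. Book value $60,401.
Year 4: ⌊$60,401 × 125%/10⌋ = $7,550. Book value $52,851.
Year 5: ⌊$52,851 × 125%/10⌋ = $6,606. Book value $46,245.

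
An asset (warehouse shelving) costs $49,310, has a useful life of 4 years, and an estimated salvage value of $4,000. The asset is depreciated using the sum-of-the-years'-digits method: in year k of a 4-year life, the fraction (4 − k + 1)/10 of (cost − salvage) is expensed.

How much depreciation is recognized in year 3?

Depreciable base = $49,310 − $4,000 = $45,310.
Sum of the years' digits = 4+3+2+1 = 10.
Year 1: $45,310 × 4/10 = $18,124. Book value $31,186.
Year 2: $45,310 × 3/10 = $13,593. Book value $17,593.
Year 3: $45,310 × 2/10 = $9,062. Book value $8,531.

$9,062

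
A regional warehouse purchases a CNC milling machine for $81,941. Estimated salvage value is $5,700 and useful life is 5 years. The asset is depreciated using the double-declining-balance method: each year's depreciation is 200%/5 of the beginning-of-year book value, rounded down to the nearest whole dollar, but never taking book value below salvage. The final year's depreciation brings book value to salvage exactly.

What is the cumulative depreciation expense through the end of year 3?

Depreciable base = $81,941 − $5,700 = $76,241.
Year 1: ⌊$81,941 × 200%/5⌋ = $32,776. Book value $49,165.
Year 2: ⌊$49,165 × 200%/5⌋ = $19,666. Book value $29,499.
Year 3: ⌊$29,499 × 200%/5⌋ = $11,799. Book value $17,700.
Accumulated through year 3 = $81,941 − $17,700 = $64,241.

$64,241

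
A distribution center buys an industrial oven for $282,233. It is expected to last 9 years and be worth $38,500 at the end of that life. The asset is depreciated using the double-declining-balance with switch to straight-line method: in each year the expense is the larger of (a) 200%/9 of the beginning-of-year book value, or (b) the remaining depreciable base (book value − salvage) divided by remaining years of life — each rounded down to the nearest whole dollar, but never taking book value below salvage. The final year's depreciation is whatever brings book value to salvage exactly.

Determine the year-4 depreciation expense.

Depreciable base = $282,233 − $38,500 = $243,733.
Year 1: DB = ⌊$282,233 × 200%/9⌋ = $62,718; SL = ⌊$243,733/9⌋ = $27,081 → take DB $62,718. Book value $219,515.
Year 2: DB = ⌊$219,515 × 200%/9⌋ = $48,781; SL = ⌊$181,015/8⌋ = $22,626 → take DB $48,781. Book value $170,734.
Year 3: DB = ⌊$170,734 × 200%/9⌋ = $37,940; SL = ⌊$132,234/7⌋ = $18,890 → take DB $37,940. Book value $132,794.
Year 4: DB = ⌊$132,794 × 200%/9⌋ = $29,509; SL = ⌊$94,294/6⌋ = $15,715 → take DB $29,509. Book value $103,285.

$29,509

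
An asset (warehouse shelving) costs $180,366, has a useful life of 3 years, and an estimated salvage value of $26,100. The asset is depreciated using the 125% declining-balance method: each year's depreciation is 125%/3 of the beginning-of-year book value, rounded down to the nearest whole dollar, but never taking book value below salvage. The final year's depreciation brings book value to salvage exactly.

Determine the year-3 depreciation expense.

$35,275

Depreciable base = $180,366 − $26,100 = $154,266.
Year 1: ⌊$180,366 × 125%/3⌋ = $75,152. Book value $105,214.
Year 2: ⌊$105,214 × 125%/3⌋ = $43,839. Book value $61,375.
Year 3 (final): $61,375 − $26,100 = $35,275. Book value $26,100.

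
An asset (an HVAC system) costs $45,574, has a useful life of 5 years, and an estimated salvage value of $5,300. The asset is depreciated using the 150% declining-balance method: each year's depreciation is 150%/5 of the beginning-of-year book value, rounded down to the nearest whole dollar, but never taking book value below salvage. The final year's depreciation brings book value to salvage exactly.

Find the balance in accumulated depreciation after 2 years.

Depreciable base = $45,574 − $5,300 = $40,274.
Year 1: ⌊$45,574 × 150%/5⌋ = $13,672. Book value $31,902.
Year 2: ⌊$31,902 × 150%/5⌋ = $9,570. Book value $22,332.
Accumulated through year 2 = $45,574 − $22,332 = $23,242.

$23,242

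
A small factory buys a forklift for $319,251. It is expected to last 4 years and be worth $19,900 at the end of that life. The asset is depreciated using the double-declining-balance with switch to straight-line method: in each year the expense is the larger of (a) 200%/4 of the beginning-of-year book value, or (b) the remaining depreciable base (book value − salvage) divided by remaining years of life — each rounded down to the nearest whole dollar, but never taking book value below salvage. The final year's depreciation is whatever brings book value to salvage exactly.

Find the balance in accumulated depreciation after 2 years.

$239,438

Depreciable base = $319,251 − $19,900 = $299,351.
Year 1: DB = ⌊$319,251 × 200%/4⌋ = $159,625; SL = ⌊$299,351/4⌋ = $74,837 → take DB $159,625. Book value $159,626.
Year 2: DB = ⌊$159,626 × 200%/4⌋ = $79,813; SL = ⌊$139,726/3⌋ = $46,575 → take DB $79,813. Book value $79,813.
Accumulated through year 2 = $319,251 − $79,813 = $239,438.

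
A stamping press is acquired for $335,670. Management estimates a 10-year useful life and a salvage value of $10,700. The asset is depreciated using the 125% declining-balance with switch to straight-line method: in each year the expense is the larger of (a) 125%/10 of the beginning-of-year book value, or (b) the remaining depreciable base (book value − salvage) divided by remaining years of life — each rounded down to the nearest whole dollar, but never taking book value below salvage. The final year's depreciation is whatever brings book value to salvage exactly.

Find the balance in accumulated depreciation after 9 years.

Depreciable base = $335,670 − $10,700 = $324,970.
Year 1: DB = ⌊$335,670 × 125%/10⌋ = $41,958; SL = ⌊$324,970/10⌋ = $32,497 → take DB $41,958. Book value $293,712.
Year 2: DB = ⌊$293,712 × 125%/10⌋ = $36,714; SL = ⌊$283,012/9⌋ = $31,445 → take DB $36,714. Book value $256,998.
Year 3: DB = ⌊$256,998 × 125%/10⌋ = $32,124; SL = ⌊$246,298/8⌋ = $30,787 → take DB $32,124. Book value $224,874.
Year 4: DB = ⌊$224,874 × 125%/10⌋ = $28,109; SL = ⌊$214,174/7⌋ = $30,596 → take SL $30,596. Book value $194,278.
Year 5: DB = ⌊$194,278 × 125%/10⌋ = $24,284; SL = ⌊$183,578/6⌋ = $30,596 → take SL $30,596. Book value $163,682.
Year 6: DB = ⌊$163,682 × 125%/10⌋ = $20,460; SL = ⌊$152,982/5⌋ = $30,596 → take SL $30,596. Book value $133,086.
Year 7: DB = ⌊$133,086 × 125%/10⌋ = $16,635; SL = ⌊$122,386/4⌋ = $30,596 → take SL $30,596. Book value $102,490.
Year 8: DB = ⌊$102,490 × 125%/10⌋ = $12,811; SL = ⌊$91,790/3⌋ = $30,596 → take SL $30,596. Book value $71,894.
Year 9: DB = ⌊$71,894 × 125%/10⌋ = $8,986; SL = ⌊$61,194/2⌋ = $30,597 → take SL $30,597. Book value $41,297.
Accumulated through year 9 = $335,670 − $41,297 = $294,373.

$294,373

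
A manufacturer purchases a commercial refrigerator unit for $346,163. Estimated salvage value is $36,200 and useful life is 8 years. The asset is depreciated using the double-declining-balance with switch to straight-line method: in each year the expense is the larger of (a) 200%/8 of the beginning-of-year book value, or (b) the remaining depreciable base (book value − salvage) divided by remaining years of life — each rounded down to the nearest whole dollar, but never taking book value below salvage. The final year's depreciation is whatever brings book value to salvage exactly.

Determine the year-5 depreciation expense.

Depreciable base = $346,163 − $36,200 = $309,963.
Year 1: DB = ⌊$346,163 × 200%/8⌋ = $86,540; SL = ⌊$309,963/8⌋ = $38,745 → take DB $86,540. Book value $259,623.
Year 2: DB = ⌊$259,623 × 200%/8⌋ = $64,905; SL = ⌊$223,423/7⌋ = $31,917 → take DB $64,905. Book value $194,718.
Year 3: DB = ⌊$194,718 × 200%/8⌋ = $48,679; SL = ⌊$158,518/6⌋ = $26,419 → take DB $48,679. Book value $146,039.
Year 4: DB = ⌊$146,039 × 200%/8⌋ = $36,509; SL = ⌊$109,839/5⌋ = $21,967 → take DB $36,509. Book value $109,530.
Year 5: DB = ⌊$109,530 × 200%/8⌋ = $27,382; SL = ⌊$73,330/4⌋ = $18,332 → take DB $27,382. Book value $82,148.

$27,382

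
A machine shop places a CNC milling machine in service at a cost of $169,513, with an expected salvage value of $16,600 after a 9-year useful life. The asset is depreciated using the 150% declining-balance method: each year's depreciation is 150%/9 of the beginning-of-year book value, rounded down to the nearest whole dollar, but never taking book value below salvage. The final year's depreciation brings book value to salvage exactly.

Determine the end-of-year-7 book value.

Depreciable base = $169,513 − $16,600 = $152,913.
Year 1: ⌊$169,513 × 150%/9⌋ = $28,252. Book value $141,261.
Year 2: ⌊$141,261 × 150%/9⌋ = $23,543. Book value $117,718.
Year 3: ⌊$117,718 × 150%/9⌋ = $19,619. Book value $98,099.
Year 4: ⌊$98,099 × 150%/9⌋ = $16,349. Book value $81,750.
Year 5: ⌊$81,750 × 150%/9⌋ = $13,625. Book value $68,125.
Year 6: ⌊$68,125 × 150%/9⌋ = $11,354. Book value $56,771.
Year 7: ⌊$56,771 × 150%/9⌋ = $9,461. Book value $47,310.

$47,310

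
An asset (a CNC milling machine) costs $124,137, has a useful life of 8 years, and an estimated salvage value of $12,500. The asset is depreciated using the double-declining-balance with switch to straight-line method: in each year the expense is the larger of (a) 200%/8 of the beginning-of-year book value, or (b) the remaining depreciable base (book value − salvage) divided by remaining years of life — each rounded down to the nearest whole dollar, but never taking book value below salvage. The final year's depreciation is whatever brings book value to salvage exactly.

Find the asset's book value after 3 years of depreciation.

$52,371

Depreciable base = $124,137 − $12,500 = $111,637.
Year 1: DB = ⌊$124,137 × 200%/8⌋ = $31,034; SL = ⌊$111,637/8⌋ = $13,954 → take DB $31,034. Book value $93,103.
Year 2: DB = ⌊$93,103 × 200%/8⌋ = $23,275; SL = ⌊$80,603/7⌋ = $11,514 → take DB $23,275. Book value $69,828.
Year 3: DB = ⌊$69,828 × 200%/8⌋ = $17,457; SL = ⌊$57,328/6⌋ = $9,554 → take DB $17,457. Book value $52,371.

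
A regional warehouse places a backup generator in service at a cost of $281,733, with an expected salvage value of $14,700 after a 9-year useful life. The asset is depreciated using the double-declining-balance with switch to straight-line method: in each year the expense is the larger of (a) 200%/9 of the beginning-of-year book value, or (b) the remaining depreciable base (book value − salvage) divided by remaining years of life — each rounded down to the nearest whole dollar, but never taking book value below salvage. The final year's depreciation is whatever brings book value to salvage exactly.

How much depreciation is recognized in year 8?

Depreciable base = $281,733 − $14,700 = $267,033.
Year 1: DB = ⌊$281,733 × 200%/9⌋ = $62,607; SL = ⌊$267,033/9⌋ = $29,670 → take DB $62,607. Book value $219,126.
Year 2: DB = ⌊$219,126 × 200%/9⌋ = $48,694; SL = ⌊$204,426/8⌋ = $25,553 → take DB $48,694. Book value $170,432.
Year 3: DB = ⌊$170,432 × 200%/9⌋ = $37,873; SL = ⌊$155,732/7⌋ = $22,247 → take DB $37,873. Book value $132,559.
Year 4: DB = ⌊$132,559 × 200%/9⌋ = $29,457; SL = ⌊$117,859/6⌋ = $19,643 → take DB $29,457. Book value $103,102.
Year 5: DB = ⌊$103,102 × 200%/9⌋ = $22,911; SL = ⌊$88,402/5⌋ = $17,680 → take DB $22,911. Book value $80,191.
Year 6: DB = ⌊$80,191 × 200%/9⌋ = $17,820; SL = ⌊$65,491/4⌋ = $16,372 → take DB $17,820. Book value $62,371.
Year 7: DB = ⌊$62,371 × 200%/9⌋ = $13,860; SL = ⌊$47,671/3⌋ = $15,890 → take SL $15,890. Book value $46,481.
Year 8: DB = ⌊$46,481 × 200%/9⌋ = $10,329; SL = ⌊$31,781/2⌋ = $15,890 → take SL $15,890. Book value $30,591.

$15,890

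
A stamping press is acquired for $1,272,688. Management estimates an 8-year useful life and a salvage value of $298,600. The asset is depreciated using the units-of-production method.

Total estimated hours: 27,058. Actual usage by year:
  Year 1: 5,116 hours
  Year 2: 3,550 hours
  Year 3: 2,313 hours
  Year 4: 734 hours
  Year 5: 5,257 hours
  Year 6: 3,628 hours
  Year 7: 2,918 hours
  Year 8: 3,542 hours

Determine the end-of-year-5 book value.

$661,768

Depreciable base = $1,272,688 − $298,600 = $974,088.
Rate = $974,088 / 27,058 hours = $36 per hour.
Year 1: 5,116 × $36 = $184,176. Book value $1,088,512.
Year 2: 3,550 × $36 = $127,800. Book value $960,712.
Year 3: 2,313 × $36 = $83,268. Book value $877,444.
Year 4: 734 × $36 = $26,424. Book value $851,020.
Year 5: 5,257 × $36 = $189,252. Book value $661,768.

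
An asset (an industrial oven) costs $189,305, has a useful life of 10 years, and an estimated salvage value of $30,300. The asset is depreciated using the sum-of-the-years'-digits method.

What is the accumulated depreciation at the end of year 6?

$130,095

Depreciable base = $189,305 − $30,300 = $159,005.
Sum of the years' digits = 10+9+8+7+6+5+4+3+2+1 = 55.
Year 1: $159,005 × 10/55 = $28,910. Book value $160,395.
Year 2: $159,005 × 9/55 = $26,019. Book value $134,376.
Year 3: $159,005 × 8/55 = $23,128. Book value $111,248.
Year 4: $159,005 × 7/55 = $20,237. Book value $91,011.
Year 5: $159,005 × 6/55 = $17,346. Book value $73,665.
Year 6: $159,005 × 5/55 = $14,455. Book value $59,210.
Accumulated through year 6 = $189,305 − $59,210 = $130,095.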